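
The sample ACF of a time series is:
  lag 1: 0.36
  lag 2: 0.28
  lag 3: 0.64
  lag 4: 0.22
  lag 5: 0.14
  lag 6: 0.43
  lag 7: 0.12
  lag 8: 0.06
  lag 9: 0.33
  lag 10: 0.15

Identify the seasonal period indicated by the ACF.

3

The largest autocorrelation is r_3 = 0.64, with a weaker echo at lag 6 (0.43); the remaining lags stay at or below 0.36. The elevated value at lag 1 (0.36), dropping to 0.28 at lag 2, reflects decaying short-term dependence rather than seasonality.
The dominant spike at lag 3 indicates a seasonal period of 3.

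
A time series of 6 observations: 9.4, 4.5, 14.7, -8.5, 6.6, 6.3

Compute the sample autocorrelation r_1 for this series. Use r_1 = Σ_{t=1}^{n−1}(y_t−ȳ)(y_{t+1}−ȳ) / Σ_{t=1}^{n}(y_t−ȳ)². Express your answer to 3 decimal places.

-0.524

Mean ȳ = (9.4 + 4.5 + 14.7 − 8.5 + 6.6 + 6.3)/6 = 5.5000
Deviations from mean: 3.9000, -1.0000, 9.2000, -14.0000, 1.1000, 0.8000
Σ(y_t−ȳ)(y_{t+1}−ȳ) = (-3.9000) + (-9.2000) + (-128.8000) + (-15.4000) + (0.8800) = -156.4200
Denominator Σ(y_t−ȳ)² = 298.7000
r_1 = -156.4200 / 298.7000 = -0.524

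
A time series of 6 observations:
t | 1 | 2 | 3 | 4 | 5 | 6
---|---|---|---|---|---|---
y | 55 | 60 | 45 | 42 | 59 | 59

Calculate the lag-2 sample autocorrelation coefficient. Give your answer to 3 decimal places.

-0.649

Mean ȳ = (55 + 60 + 45 + 42 + 59 + 59)/6 = 53.3333
Deviations from mean: 1.6667, 6.6667, -8.3333, -11.3333, 5.6667, 5.6667
Σ(y_t−ȳ)(y_{t+2}−ȳ) = (-13.8889) + (-75.5556) + (-47.2222) + (-64.2222) = -200.8889
Denominator Σ(y_t−ȳ)² = 309.3333
r_2 = -200.8889 / 309.3333 = -0.649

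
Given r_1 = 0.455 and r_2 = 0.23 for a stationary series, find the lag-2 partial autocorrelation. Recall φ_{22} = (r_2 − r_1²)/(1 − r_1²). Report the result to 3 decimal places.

φ_{22} = (r_2 − r_1²) / (1 − r_1²)
r_1² = (0.455)² = 0.207025
Numerator = 0.23 − 0.2070 = 0.0230; denominator = 1 − 0.2070 = 0.7930
φ_{22} = 0.0230 / 0.7930 = 0.029

0.029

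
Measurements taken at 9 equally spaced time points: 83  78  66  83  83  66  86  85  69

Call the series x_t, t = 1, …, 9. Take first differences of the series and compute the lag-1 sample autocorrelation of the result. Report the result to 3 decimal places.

First differences Δx: -5, -12, 17, 0, -17, 20, -1, -16
Mean of differences = -1.7500
Numerator Σ(Δx_t−Δx̄)(Δx_{t+1}−Δx̄) = -478.8125
Denominator Σ(Δx_t−Δx̄)² = 1379.5000
r_1(Δx) = -478.8125 / 1379.5000 = -0.347

-0.347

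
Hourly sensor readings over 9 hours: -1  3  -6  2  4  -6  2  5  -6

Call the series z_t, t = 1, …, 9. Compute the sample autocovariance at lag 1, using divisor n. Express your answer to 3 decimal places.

Mean z̄ = (-1 + 3 − 6 + 2 + 4 − 6 + 2 + 5 − 6)/9 = -0.3333
Σ_{t=1}^{8}(z_t−z̄)(z_{t+1}−z̄) = -79.7778
γ_1 = -79.7778 / 9 = -8.864

-8.864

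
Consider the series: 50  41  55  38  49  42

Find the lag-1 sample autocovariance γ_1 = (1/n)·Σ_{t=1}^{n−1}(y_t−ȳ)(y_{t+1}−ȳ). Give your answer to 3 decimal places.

Mean ȳ = (50 + 41 + 55 + 38 + 49 + 42)/6 = 45.8333
Σ_{t=1}^{5}(y_t−ȳ)(y_{t+1}−ȳ) = -173.1944
γ_1 = -173.1944 / 6 = -28.866

-28.866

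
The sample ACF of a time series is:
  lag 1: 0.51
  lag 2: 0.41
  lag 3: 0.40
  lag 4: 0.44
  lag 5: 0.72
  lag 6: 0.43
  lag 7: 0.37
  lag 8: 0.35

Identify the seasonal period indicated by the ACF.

5

The largest autocorrelation is r_5 = 0.72; the remaining lags stay at or below 0.51. The elevated value at lag 1 (0.51), dropping to 0.41 at lag 2, reflects decaying short-term dependence rather than seasonality.
The dominant spike at lag 5 indicates a seasonal period of 5.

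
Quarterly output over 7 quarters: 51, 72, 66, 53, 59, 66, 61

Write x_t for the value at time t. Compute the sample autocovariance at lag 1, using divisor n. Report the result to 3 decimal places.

Mean x̄ = (51 + 72 + 66 + 53 + 59 + 66 + 61)/7 = 61.1429
Σ_{t=1}^{6}(x_t−x̄)(x_{t+1}−x̄) = -90.5918
γ_1 = -90.5918 / 7 = -12.942

-12.942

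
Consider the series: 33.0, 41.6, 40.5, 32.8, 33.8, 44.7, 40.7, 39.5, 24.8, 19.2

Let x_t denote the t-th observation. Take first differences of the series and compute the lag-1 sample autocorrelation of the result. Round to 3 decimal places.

0.071

First differences Δx: 8.6, -1.1, -7.7, 1.0, 10.9, -4.0, -1.2, -14.7, -5.6
Mean of differences = -1.5333
Numerator Σ(Δx_t−Δx̄)(Δx_{t+1}−Δx̄) = 35.2589
Denominator Σ(Δx_t−Δx̄)² = 498.0000
r_1(Δx) = 35.2589 / 498.0000 = 0.071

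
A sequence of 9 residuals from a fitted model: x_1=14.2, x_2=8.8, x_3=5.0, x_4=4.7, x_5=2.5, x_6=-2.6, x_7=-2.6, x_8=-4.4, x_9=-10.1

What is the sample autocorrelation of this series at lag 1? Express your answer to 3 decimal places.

Mean x̄ = (14.2 + 8.8 + 5.0 + 4.7 + 2.5 − 2.6 − 2.6 − 4.4 − 10.1)/9 = 1.7222
Numerator Σ_{t=1}^{8}(x_t−x̄)(x_{t+1}−x̄) = 237.7506
Denominator Σ(x_t−x̄)² = 440.6156
r_1 = 237.7506 / 440.6156 = 0.540

0.540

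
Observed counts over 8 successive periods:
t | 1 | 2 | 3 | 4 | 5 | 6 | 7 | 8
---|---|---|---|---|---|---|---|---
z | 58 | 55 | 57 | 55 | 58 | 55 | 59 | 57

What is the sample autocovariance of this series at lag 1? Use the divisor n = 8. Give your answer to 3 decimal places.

-1.352

Mean z̄ = (58 + 55 + 57 + 55 + 58 + 55 + 59 + 57)/8 = 56.7500
Σ_{t=1}^{7}(z_t−z̄)(z_{t+1}−z̄) = -10.8125
γ_1 = -10.8125 / 8 = -1.352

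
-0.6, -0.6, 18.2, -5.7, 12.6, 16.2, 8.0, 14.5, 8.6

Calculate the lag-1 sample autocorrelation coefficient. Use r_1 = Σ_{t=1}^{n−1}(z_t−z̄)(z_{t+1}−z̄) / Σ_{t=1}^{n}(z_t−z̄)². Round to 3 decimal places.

-0.305

Mean z̄ = (-0.6 − 0.6 + 18.2 − 5.7 + 12.6 + 16.2 + 8.0 + 14.5 + 8.6)/9 = 7.9111
Numerator Σ_{t=1}^{8}(z_t−z̄)(z_{t+1}−z̄) = -174.2679
Denominator Σ(z_t−z̄)² = 570.5889
r_1 = -174.2679 / 570.5889 = -0.305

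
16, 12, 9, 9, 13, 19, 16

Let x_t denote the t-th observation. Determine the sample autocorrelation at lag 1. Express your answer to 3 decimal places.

Mean x̄ = (16 + 12 + 9 + 9 + 13 + 19 + 16)/7 = 13.4286
Deviations from mean: 2.5714, -1.4286, -4.4286, -4.4286, -0.4286, 5.5714, 2.5714
Σ(x_t−x̄)(x_{t+1}−x̄) = (-3.6735) + (6.3265) + (19.6122) + (1.8980) + (-2.3878) + (14.3265) = 36.1020
Denominator Σ(x_t−x̄)² = 85.7143
r_1 = 36.1020 / 85.7143 = 0.421

0.421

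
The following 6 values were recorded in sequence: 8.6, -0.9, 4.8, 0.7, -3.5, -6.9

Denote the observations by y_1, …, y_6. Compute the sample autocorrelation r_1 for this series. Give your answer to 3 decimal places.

0.078

Mean ȳ = (8.6 − 0.9 + 4.8 + 0.7 − 3.5 − 6.9)/6 = 0.4667
Deviations from mean: 8.1333, -1.3667, 4.3333, 0.2333, -3.9667, -7.3667
Numerator Σ_{t=1}^{5}(y_t−ȳ)(y_{t+1}−ȳ) = 12.2689
Denominator Σ(y_t−ȳ)² = 156.8533
r_1 = 12.2689 / 156.8533 = 0.078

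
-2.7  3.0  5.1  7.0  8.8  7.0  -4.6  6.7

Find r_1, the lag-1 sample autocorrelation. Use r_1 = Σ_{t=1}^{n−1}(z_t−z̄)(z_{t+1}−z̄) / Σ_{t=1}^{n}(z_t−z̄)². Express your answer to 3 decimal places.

Mean z̄ = (-2.7 + 3.0 + 5.1 + 7.0 + 8.8 + 7.0 − 4.6 + 6.7)/8 = 3.7875
Deviations from mean: -6.4875, -0.7875, 1.3125, 3.2125, 5.0125, 3.2125, -8.3875, 2.9125
Σ(z_t−z̄)(z_{t+1}−z̄) = (5.1089) + (-1.0336) + (4.2164) + (16.1027) + (16.1027) + (-26.9448) + (-24.4286) = -10.8764
Denominator Σ(z_t−z̄)² = 169.0288
r_1 = -10.8764 / 169.0288 = -0.064

-0.064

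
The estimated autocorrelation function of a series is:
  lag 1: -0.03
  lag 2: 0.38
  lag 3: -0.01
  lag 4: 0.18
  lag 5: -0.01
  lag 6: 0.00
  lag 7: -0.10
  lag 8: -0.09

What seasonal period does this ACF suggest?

2

The largest autocorrelation is r_2 = 0.38, with a weaker echo at lag 4 (0.18); the remaining lags stay at or below 0.00.
The dominant spike at lag 2 indicates a seasonal period of 2.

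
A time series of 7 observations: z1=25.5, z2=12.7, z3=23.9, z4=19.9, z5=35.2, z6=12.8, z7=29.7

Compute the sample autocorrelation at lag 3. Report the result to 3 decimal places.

-0.390

Mean z̄ = (25.5 + 12.7 + 23.9 + 19.9 + 35.2 + 12.8 + 29.7)/7 = 22.8143
Deviations from mean: 2.6857, -10.1143, 1.0857, -2.9143, 12.3857, -10.0143, 6.8857
Numerator Σ_{t=1}^{4}(z_t−z̄)(z_{t+3}−z̄) = -164.0392
Denominator Σ(z_t−z̄)² = 420.2886
r_3 = -164.0392 / 420.2886 = -0.390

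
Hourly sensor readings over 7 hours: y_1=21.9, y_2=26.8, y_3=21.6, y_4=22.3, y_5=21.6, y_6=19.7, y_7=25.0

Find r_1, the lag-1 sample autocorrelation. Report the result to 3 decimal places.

Mean ȳ = (21.9 + 26.8 + 21.6 + 22.3 + 21.6 + 19.7 + 25.0)/7 = 22.7000
Numerator Σ_{t=1}^{6}(y_t−ȳ)(y_{t+1}−ȳ) = -10.5100
Denominator Σ(y_t−ȳ)² = 34.3200
r_1 = -10.5100 / 34.3200 = -0.306

-0.306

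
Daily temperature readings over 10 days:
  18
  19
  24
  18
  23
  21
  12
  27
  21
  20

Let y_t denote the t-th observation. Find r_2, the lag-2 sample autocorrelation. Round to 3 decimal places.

-0.153

Mean ȳ = (18 + 19 + 24 + 18 + 23 + 21 + 12 + 27 + 21 + 20)/10 = 20.3000
Numerator Σ_{t=1}^{8}(y_t−ȳ)(y_{t+2}−ȳ) = -22.6800
Denominator Σ(y_t−ȳ)² = 148.1000
r_2 = -22.6800 / 148.1000 = -0.153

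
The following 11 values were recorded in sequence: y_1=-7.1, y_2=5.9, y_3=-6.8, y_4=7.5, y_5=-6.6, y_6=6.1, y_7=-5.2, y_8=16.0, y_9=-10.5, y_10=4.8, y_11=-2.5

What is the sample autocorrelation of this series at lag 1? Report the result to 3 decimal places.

Mean ȳ = (-7.1 + 5.9 − 6.8 + 7.5 − 6.6 + 6.1 − 5.2 + 16.0 − 10.5 + 4.8 − 2.5)/11 = 0.1455
Numerator Σ_{t=1}^{10}(y_t−ȳ)(y_{t+1}−ȳ) = -569.7402
Denominator Σ(y_t−ȳ)² = 690.8273
r_1 = -569.7402 / 690.8273 = -0.825

-0.825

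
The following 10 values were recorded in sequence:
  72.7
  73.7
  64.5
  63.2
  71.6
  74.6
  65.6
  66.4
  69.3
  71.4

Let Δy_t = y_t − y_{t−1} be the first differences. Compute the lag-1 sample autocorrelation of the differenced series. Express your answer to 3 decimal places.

-0.036

First differences Δy: 1.0, -9.2, -1.3, 8.4, 3.0, -9.0, 0.8, 2.9, 2.1
Mean of differences = -0.1444
Numerator Σ(Δy_t−Δȳ)(Δy_{t+1}−Δȳ) = -9.4064
Denominator Σ(Δy_t−Δȳ)² = 261.1622
r_1(Δy) = -9.4064 / 261.1622 = -0.036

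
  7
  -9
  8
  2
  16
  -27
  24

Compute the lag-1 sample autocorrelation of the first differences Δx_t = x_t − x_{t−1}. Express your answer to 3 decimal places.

-0.620

First differences Δx: -16, 17, -6, 14, -43, 51
Mean of differences = 2.8333
Numerator Σ(Δx_t−Δx̄)(Δx_{t+1}−Δx̄) = -3210.0278
Denominator Σ(Δx_t−Δx̄)² = 5178.8333
r_1(Δx) = -3210.0278 / 5178.8333 = -0.620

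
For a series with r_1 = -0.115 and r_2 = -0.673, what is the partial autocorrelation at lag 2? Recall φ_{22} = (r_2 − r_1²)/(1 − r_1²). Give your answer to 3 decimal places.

φ_{22} = (r_2 − r_1²) / (1 − r_1²)
r_1² = (-0.115)² = 0.013225
Numerator = -0.673 − 0.0132 = -0.6862; denominator = 1 − 0.0132 = 0.9868
φ_{22} = -0.6862 / 0.9868 = -0.695

-0.695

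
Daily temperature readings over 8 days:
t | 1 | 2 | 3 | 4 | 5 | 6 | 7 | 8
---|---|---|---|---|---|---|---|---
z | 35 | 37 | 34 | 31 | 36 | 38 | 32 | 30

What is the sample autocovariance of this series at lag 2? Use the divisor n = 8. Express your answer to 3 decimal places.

-5.176

Mean z̄ = (35 + 37 + 34 + 31 + 36 + 38 + 32 + 30)/8 = 34.1250
Σ_{t=1}^{6}(z_t−z̄)(z_{t+2}−z̄) = -41.4063
γ_2 = -41.4063 / 8 = -5.176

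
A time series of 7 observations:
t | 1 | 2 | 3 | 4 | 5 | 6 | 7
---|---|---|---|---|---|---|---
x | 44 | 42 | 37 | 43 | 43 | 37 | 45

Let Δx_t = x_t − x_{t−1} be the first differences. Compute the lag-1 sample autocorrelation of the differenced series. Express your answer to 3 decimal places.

First differences Δx: -2, -5, 6, 0, -6, 8
Mean of differences = 0.1667
Numerator Σ(Δx_t−Δx̄)(Δx_{t+1}−Δx̄) = -67.1944
Denominator Σ(Δx_t−Δx̄)² = 164.8333
r_1(Δx) = -67.1944 / 164.8333 = -0.408

-0.408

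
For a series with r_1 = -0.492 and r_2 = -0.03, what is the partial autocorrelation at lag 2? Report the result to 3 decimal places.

φ_{22} = (r_2 − r_1²) / (1 − r_1²)
r_1² = (-0.492)² = 0.242064
Numerator = -0.03 − 0.2421 = -0.2721; denominator = 1 − 0.2421 = 0.7579
φ_{22} = -0.2721 / 0.7579 = -0.359

-0.359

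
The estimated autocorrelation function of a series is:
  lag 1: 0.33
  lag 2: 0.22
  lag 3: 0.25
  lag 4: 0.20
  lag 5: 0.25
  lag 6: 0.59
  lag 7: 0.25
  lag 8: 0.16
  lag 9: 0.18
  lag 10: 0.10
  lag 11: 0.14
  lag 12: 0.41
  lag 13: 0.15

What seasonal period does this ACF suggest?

The largest autocorrelation is r_6 = 0.59, with a weaker echo at lag 12 (0.41); the remaining lags stay at or below 0.33. The elevated value at lag 1 (0.33), dropping to 0.22 at lag 2, reflects decaying short-term dependence rather than seasonality.
The dominant spike at lag 6 indicates a seasonal period of 6.

6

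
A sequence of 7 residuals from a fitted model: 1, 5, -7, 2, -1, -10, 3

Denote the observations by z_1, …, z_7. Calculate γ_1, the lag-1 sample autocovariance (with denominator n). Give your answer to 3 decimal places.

Mean z̄ = (1 + 5 − 7 + 2 − 1 − 10 + 3)/7 = -1.0000
Σ_{t=1}^{6}(z_t−z̄)(z_{t+1}−z̄) = -78.0000
γ_1 = -78.0000 / 7 = -11.143

-11.143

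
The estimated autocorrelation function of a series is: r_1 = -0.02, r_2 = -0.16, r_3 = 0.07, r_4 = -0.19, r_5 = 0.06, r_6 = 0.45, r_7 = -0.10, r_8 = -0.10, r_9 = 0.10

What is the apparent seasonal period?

6

The largest autocorrelation is r_6 = 0.45; the remaining lags stay at or below 0.10.
The dominant spike at lag 6 indicates a seasonal period of 6.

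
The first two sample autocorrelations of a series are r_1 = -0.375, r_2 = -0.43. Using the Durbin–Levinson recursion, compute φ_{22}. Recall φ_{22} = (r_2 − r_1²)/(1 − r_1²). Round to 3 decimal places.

φ_{22} = (r_2 − r_1²) / (1 − r_1²)
r_1² = (-0.375)² = 0.140625
Numerator = -0.43 − 0.1406 = -0.5706; denominator = 1 − 0.1406 = 0.8594
φ_{22} = -0.5706 / 0.8594 = -0.664

-0.664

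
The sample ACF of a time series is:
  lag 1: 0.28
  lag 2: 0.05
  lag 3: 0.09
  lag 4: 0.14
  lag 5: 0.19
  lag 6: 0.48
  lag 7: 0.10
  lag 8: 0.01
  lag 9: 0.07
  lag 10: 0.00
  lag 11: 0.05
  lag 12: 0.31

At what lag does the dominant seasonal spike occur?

6

The largest autocorrelation is r_6 = 0.48, with a weaker echo at lag 12 (0.31); the remaining lags stay at or below 0.28. The elevated value at lag 1 (0.28), dropping to 0.05 at lag 2, reflects decaying short-term dependence rather than seasonality.
The dominant spike at lag 6 indicates a seasonal period of 6.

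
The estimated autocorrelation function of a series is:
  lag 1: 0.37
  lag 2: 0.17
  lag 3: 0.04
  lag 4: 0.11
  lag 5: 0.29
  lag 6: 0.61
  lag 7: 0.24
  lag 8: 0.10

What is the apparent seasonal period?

6

The largest autocorrelation is r_6 = 0.61; the remaining lags stay at or below 0.37. The elevated value at lag 1 (0.37), dropping to 0.17 at lag 2, reflects decaying short-term dependence rather than seasonality.
The dominant spike at lag 6 indicates a seasonal period of 6.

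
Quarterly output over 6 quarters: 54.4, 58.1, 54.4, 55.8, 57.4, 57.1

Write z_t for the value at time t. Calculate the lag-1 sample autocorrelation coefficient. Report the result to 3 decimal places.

Mean z̄ = (54.4 + 58.1 + 54.4 + 55.8 + 57.4 + 57.1)/6 = 56.2000
Numerator Σ_{t=1}^{5}(z_t−z̄)(z_{t+1}−z̄) = -5.5200
Denominator Σ(z_t−z̄)² = 12.5000
r_1 = -5.5200 / 12.5000 = -0.442

-0.442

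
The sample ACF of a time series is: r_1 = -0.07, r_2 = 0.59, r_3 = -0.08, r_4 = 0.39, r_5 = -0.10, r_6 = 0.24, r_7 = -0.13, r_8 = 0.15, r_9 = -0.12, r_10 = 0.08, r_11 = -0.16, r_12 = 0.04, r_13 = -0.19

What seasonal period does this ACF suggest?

The largest autocorrelation is r_2 = 0.59, with weaker echoes at lags 4 (0.39), 6 (0.24) and 8 (0.15); the remaining lags stay at or below 0.08.
The dominant spike at lag 2 indicates a seasonal period of 2.

2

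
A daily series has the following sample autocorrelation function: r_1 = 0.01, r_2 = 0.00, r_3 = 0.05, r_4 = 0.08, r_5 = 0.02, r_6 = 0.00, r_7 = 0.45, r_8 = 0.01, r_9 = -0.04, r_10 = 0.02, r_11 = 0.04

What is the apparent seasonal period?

7

The largest autocorrelation is r_7 = 0.45; the remaining lags stay at or below 0.08.
The dominant spike at lag 7 indicates a seasonal period of 7.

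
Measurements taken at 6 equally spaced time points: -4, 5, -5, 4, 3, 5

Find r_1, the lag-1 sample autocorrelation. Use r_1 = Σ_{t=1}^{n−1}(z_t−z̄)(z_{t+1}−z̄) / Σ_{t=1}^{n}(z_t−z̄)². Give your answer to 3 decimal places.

-0.466

Mean z̄ = (-4 + 5 − 5 + 4 + 3 + 5)/6 = 1.3333
Σ(z_t−z̄)(z_{t+1}−z̄) = (-19.5556) + (-23.2222) + (-16.8889) + (4.4444) + (6.1111) = -49.1111
Denominator Σ(z_t−z̄)² = 105.3333
r_1 = -49.1111 / 105.3333 = -0.466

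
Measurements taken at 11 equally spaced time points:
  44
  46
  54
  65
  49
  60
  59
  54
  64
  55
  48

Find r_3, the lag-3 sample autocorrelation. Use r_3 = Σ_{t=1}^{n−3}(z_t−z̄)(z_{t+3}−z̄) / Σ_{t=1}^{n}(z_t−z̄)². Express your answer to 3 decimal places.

Mean z̄ = (44 + 46 + 54 + 65 + 49 + 60 + 59 + 54 + 64 + 55 + 48)/11 = 54.3636
Numerator Σ_{t=1}^{8}(z_t−z̄)(z_{t+3}−z̄) = 43.4215
Denominator Σ(z_t−z̄)² = 506.5455
r_3 = 43.4215 / 506.5455 = 0.086

0.086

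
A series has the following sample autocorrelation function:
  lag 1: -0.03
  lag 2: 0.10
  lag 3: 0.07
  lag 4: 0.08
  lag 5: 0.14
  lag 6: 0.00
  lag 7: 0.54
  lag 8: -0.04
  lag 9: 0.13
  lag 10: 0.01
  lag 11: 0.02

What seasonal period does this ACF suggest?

7

The largest autocorrelation is r_7 = 0.54; the remaining lags stay at or below 0.14.
The dominant spike at lag 7 indicates a seasonal period of 7.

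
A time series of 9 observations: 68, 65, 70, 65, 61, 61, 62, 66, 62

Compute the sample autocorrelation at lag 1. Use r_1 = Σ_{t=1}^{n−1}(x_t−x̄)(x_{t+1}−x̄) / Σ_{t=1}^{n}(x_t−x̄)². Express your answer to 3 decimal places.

0.230

Mean x̄ = (68 + 65 + 70 + 65 + 61 + 61 + 62 + 66 + 62)/9 = 64.4444
Numerator Σ_{t=1}^{8}(x_t−x̄)(x_{t+1}−x̄) = 18.9136
Denominator Σ(x_t−x̄)² = 82.2222
r_1 = 18.9136 / 82.2222 = 0.230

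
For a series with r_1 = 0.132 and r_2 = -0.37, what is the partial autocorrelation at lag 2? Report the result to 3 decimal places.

φ_{22} = (r_2 − r_1²) / (1 − r_1²)
r_1² = (0.132)² = 0.017424
Numerator = -0.37 − 0.0174 = -0.3874; denominator = 1 − 0.0174 = 0.9826
φ_{22} = -0.3874 / 0.9826 = -0.394

-0.394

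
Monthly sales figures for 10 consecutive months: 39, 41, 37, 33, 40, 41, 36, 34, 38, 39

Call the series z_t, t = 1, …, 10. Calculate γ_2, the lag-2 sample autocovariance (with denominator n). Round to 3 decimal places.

-5.448

Mean z̄ = (39 + 41 + 37 + 33 + 40 + 41 + 36 + 34 + 38 + 39)/10 = 37.8000
Σ_{t=1}^{8}(z_t−z̄)(z_{t+2}−z̄) = -54.4800
γ_2 = -54.4800 / 10 = -5.448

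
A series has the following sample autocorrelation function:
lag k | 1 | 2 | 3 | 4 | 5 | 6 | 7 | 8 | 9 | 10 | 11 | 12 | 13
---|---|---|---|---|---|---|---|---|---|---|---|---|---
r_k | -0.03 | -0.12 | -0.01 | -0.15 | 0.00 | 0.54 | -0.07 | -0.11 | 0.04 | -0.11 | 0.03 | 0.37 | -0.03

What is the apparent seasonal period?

6

The largest autocorrelation is r_6 = 0.54, with a weaker echo at lag 12 (0.37); the remaining lags stay at or below 0.04.
The dominant spike at lag 6 indicates a seasonal period of 6.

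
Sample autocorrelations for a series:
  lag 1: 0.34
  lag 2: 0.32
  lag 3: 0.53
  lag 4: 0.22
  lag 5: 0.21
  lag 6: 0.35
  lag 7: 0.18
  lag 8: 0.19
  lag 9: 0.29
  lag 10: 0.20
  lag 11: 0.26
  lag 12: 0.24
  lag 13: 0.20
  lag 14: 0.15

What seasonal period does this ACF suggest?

The largest autocorrelation is r_3 = 0.53, with a weaker echo at lag 6 (0.35); the remaining lags stay at or below 0.34. The elevated value at lag 1 (0.34), dropping to 0.32 at lag 2, reflects decaying short-term dependence rather than seasonality.
The dominant spike at lag 3 indicates a seasonal period of 3.

3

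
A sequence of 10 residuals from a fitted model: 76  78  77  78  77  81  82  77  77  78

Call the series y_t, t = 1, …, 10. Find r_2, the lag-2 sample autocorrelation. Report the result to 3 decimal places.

-0.256

Mean ȳ = (76 + 78 + 77 + 78 + 77 + 81 + 82 + 77 + 77 + 78)/10 = 78.1000
Numerator Σ_{t=1}^{8}(y_t−ȳ)(y_{t+2}−ȳ) = -8.4200
Denominator Σ(y_t−ȳ)² = 32.9000
r_2 = -8.4200 / 32.9000 = -0.256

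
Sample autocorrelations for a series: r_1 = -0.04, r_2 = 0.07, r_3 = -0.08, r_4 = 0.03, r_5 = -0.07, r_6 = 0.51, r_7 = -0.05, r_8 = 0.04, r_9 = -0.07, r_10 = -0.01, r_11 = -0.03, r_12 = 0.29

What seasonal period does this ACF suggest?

6

The largest autocorrelation is r_6 = 0.51, with a weaker echo at lag 12 (0.29); the remaining lags stay at or below 0.07.
The dominant spike at lag 6 indicates a seasonal period of 6.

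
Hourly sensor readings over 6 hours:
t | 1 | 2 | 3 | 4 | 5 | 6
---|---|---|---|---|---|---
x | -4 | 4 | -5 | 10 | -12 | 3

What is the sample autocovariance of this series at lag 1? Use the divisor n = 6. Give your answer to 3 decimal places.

Mean x̄ = (-4 + 4 − 5 + 10 − 12 + 3)/6 = -0.6667
Deviations: -3.3333, 4.6667, -4.3333, 10.6667, -11.3333, 3.6667
Σ_{t=1}^{5}(x_t−x̄)(x_{t+1}−x̄) = -244.4444
γ_1 = -244.4444 / 6 = -40.741

-40.741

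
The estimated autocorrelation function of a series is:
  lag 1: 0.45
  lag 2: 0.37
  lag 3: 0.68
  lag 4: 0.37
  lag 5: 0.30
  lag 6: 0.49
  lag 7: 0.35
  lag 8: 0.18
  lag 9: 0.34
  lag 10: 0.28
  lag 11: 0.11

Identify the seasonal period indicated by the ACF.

The largest autocorrelation is r_3 = 0.68, with a weaker echo at lag 6 (0.49); the remaining lags stay at or below 0.45. The elevated value at lag 1 (0.45), dropping to 0.37 at lag 2, reflects decaying short-term dependence rather than seasonality.
The dominant spike at lag 3 indicates a seasonal period of 3.

3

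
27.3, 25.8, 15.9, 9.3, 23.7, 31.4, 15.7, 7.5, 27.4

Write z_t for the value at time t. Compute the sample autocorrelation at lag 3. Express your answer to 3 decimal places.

Mean z̄ = (27.3 + 25.8 + 15.9 + 9.3 + 23.7 + 31.4 + 15.7 + 7.5 + 27.4)/9 = 20.4444
Σ(z_t−z̄)(z_{t+3}−z̄) = (-76.4014) + (17.4353) + (-49.7869) + (52.8742) + (-42.1414) + (76.2020) = -21.8181
Denominator Σ(z_t−z̄)² = 589.6022
r_3 = -21.8181 / 589.6022 = -0.037

-0.037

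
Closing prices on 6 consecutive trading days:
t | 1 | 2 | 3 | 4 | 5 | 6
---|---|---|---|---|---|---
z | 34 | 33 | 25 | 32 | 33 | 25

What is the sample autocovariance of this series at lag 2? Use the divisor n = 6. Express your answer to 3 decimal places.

-6.370

Mean z̄ = (34 + 33 + 25 + 32 + 33 + 25)/6 = 30.3333
Σ_{t=1}^{4}(z_t−z̄)(z_{t+2}−z̄) = -38.2222
γ_2 = -38.2222 / 6 = -6.370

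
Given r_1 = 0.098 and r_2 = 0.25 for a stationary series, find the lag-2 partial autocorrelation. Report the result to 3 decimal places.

0.243

φ_{22} = (r_2 − r_1²) / (1 − r_1²)
r_1² = (0.098)² = 0.009604
Numerator = 0.25 − 0.0096 = 0.2404; denominator = 1 − 0.0096 = 0.9904
φ_{22} = 0.2404 / 0.9904 = 0.243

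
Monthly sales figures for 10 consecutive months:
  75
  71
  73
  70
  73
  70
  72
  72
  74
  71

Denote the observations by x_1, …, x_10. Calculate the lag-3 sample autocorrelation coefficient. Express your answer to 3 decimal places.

Mean x̄ = (75 + 71 + 73 + 70 + 73 + 70 + 72 + 72 + 74 + 71)/10 = 72.1000
Numerator Σ_{t=1}^{7}(x_t−x̄)(x_{t+3}−x̄) = -12.7300
Denominator Σ(x_t−x̄)² = 24.9000
r_3 = -12.7300 / 24.9000 = -0.511

-0.511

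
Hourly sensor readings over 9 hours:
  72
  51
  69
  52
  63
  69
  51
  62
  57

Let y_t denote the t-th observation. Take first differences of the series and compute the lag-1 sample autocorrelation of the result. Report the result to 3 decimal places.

-0.695

First differences Δy: -21, 18, -17, 11, 6, -18, 11, -5
Mean of differences = -1.8750
Numerator Σ(Δy_t−Δȳ)(Δy_{t+1}−Δȳ) = -1148.8906
Denominator Σ(Δy_t−Δȳ)² = 1652.8750
r_1(Δy) = -1148.8906 / 1652.8750 = -0.695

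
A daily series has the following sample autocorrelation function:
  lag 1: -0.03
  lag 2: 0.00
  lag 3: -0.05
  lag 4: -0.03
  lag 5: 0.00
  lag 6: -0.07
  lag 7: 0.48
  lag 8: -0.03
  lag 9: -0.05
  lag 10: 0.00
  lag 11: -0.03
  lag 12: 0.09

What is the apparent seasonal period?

7

The largest autocorrelation is r_7 = 0.48; the remaining lags stay at or below 0.09.
The dominant spike at lag 7 indicates a seasonal period of 7.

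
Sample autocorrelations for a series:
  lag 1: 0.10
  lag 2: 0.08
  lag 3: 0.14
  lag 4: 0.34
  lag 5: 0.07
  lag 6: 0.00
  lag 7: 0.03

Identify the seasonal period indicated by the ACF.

The largest autocorrelation is r_4 = 0.34; the remaining lags stay at or below 0.14.
The dominant spike at lag 4 indicates a seasonal period of 4.

4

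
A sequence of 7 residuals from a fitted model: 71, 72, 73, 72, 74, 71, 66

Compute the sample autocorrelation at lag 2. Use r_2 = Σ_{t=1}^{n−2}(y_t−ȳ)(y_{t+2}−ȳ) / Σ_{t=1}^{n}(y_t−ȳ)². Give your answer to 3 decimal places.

-0.251

Mean ȳ = (71 + 72 + 73 + 72 + 74 + 71 + 66)/7 = 71.2857
Deviations from mean: -0.2857, 0.7143, 1.7143, 0.7143, 2.7143, -0.2857, -5.2857
Σ(y_t−ȳ)(y_{t+2}−ȳ) = (-0.4898) + (0.5102) + (4.6531) + (-0.2041) + (-14.3469) = -9.8776
Denominator Σ(y_t−ȳ)² = 39.4286
r_2 = -9.8776 / 39.4286 = -0.251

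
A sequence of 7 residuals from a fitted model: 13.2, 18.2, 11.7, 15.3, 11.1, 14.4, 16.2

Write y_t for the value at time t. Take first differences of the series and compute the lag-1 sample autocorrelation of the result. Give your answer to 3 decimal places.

First differences Δy: 5.0, -6.5, 3.6, -4.2, 3.3, 1.8
Mean of differences = 0.5000
Numerator Σ(Δy_t−Δȳ)(Δy_{t+1}−Δȳ) = -77.2900
Denominator Σ(Δy_t−Δȳ)² = 110.4800
r_1(Δy) = -77.2900 / 110.4800 = -0.700

-0.700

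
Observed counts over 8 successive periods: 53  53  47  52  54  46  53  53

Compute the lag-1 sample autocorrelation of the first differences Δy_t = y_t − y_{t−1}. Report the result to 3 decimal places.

First differences Δy: 0, -6, 5, 2, -8, 7, 0
Mean of differences = 0.0000
Numerator Σ(Δy_t−Δȳ)(Δy_{t+1}−Δȳ) = -92.0000
Denominator Σ(Δy_t−Δȳ)² = 178.0000
r_1(Δy) = -92.0000 / 178.0000 = -0.517

-0.517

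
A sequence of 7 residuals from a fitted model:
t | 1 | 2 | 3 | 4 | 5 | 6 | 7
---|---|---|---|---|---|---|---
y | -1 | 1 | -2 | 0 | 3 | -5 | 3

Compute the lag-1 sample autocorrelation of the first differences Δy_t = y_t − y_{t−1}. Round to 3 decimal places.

-0.598

First differences Δy: 2, -3, 2, 3, -8, 8
Mean of differences = 0.6667
Numerator Σ(Δy_t−Δȳ)(Δy_{t+1}−Δȳ) = -90.4444
Denominator Σ(Δy_t−Δȳ)² = 151.3333
r_1(Δy) = -90.4444 / 151.3333 = -0.598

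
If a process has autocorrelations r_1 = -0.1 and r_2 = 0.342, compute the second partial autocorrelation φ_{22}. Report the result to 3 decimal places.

φ_{22} = (r_2 − r_1²) / (1 − r_1²)
r_1² = (-0.1)² = 0.01
Numerator = 0.342 − 0.0100 = 0.3320; denominator = 1 − 0.0100 = 0.9900
φ_{22} = 0.3320 / 0.9900 = 0.335

0.335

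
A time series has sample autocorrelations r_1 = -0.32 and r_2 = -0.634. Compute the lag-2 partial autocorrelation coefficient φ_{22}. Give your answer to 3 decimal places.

-0.820

φ_{22} = (r_2 − r_1²) / (1 − r_1²)
r_1² = (-0.32)² = 0.1024
Numerator = -0.634 − 0.1024 = -0.7364; denominator = 1 − 0.1024 = 0.8976
φ_{22} = -0.7364 / 0.8976 = -0.820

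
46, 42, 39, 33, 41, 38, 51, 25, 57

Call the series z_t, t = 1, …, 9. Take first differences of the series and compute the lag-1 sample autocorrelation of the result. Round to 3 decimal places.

-0.619

First differences Δz: -4, -3, -6, 8, -3, 13, -26, 32
Mean of differences = 1.3750
Numerator Σ(Δz_t−Δz̄)(Δz_{t+1}−Δz̄) = -1229.5156
Denominator Σ(Δz_t−Δz̄)² = 1987.8750
r_1(Δz) = -1229.5156 / 1987.8750 = -0.619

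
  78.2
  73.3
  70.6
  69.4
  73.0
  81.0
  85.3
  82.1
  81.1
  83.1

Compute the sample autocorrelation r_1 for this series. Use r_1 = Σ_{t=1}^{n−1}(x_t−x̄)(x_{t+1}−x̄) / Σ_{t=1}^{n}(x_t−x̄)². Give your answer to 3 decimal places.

Mean x̄ = (78.2 + 73.3 + 70.6 + 69.4 + 73.0 + 81.0 + 85.3 + 82.1 + 81.1 + 83.1)/10 = 77.7100
Numerator Σ_{t=1}^{9}(x_t−x̄)(x_{t+1}−x̄) = 203.3679
Denominator Σ(x_t−x̄)² = 289.7290
r_1 = 203.3679 / 289.7290 = 0.702

0.702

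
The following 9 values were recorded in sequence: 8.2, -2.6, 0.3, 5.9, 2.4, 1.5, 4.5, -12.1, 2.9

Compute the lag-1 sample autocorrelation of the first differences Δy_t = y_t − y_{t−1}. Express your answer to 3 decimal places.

First differences Δy: -10.8, 2.9, 5.6, -3.5, -0.9, 3.0, -16.6, 15.0
Mean of differences = -0.6625
Numerator Σ(Δy_t−Δȳ)(Δy_{t+1}−Δȳ) = -339.7627
Denominator Σ(Δy_t−Δȳ)² = 675.5188
r_1(Δy) = -339.7627 / 675.5188 = -0.503

-0.503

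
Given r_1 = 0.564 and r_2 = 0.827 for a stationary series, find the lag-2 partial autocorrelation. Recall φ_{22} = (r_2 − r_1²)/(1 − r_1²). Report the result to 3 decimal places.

0.746

φ_{22} = (r_2 − r_1²) / (1 − r_1²)
r_1² = (0.564)² = 0.318096
Numerator = 0.827 − 0.3181 = 0.5089; denominator = 1 − 0.3181 = 0.6819
φ_{22} = 0.5089 / 0.6819 = 0.746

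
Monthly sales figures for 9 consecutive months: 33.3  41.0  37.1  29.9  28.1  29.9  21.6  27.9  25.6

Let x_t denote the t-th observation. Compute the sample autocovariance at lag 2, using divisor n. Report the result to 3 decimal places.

Mean x̄ = (33.3 + 41.0 + 37.1 + 29.9 + 28.1 + 29.9 + 21.6 + 27.9 + 25.6)/9 = 30.4889
Σ_{t=1}^{7}(x_t−x̄)(x_{t+2}−x̄) = 63.1642
γ_2 = 63.1642 / 9 = 7.018

7.018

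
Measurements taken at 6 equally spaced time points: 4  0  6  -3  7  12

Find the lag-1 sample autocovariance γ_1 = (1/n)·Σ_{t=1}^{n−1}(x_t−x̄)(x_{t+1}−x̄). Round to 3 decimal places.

-2.852

Mean x̄ = (4 + 0 + 6 − 3 + 7 + 12)/6 = 4.3333
Σ_{t=1}^{5}(x_t−x̄)(x_{t+1}−x̄) = -17.1111
γ_1 = -17.1111 / 6 = -2.852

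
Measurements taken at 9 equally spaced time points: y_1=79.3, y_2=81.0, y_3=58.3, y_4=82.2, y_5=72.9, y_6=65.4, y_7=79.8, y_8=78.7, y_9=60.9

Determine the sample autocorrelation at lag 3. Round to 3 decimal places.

Mean ȳ = (79.3 + 81.0 + 58.3 + 82.2 + 72.9 + 65.4 + 79.8 + 78.7 + 60.9)/9 = 73.1667
Σ(y_t−ȳ)(y_{t+3}−ȳ) = (55.4044) + (-2.0889) + (115.4644) + (59.9211) + (-1.4756) + (95.2711) = 322.4967
Denominator Σ(y_t−ȳ)² = 687.0800
r_3 = 322.4967 / 687.0800 = 0.469

0.469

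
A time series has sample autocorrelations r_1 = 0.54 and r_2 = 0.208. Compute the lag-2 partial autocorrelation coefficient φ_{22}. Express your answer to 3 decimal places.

φ_{22} = (r_2 − r_1²) / (1 − r_1²)
r_1² = (0.54)² = 0.2916
Numerator = 0.208 − 0.2916 = -0.0836; denominator = 1 − 0.2916 = 0.7084
φ_{22} = -0.0836 / 0.7084 = -0.118

-0.118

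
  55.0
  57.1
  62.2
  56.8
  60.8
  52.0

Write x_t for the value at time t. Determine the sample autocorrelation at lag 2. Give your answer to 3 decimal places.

Mean x̄ = (55.0 + 57.1 + 62.2 + 56.8 + 60.8 + 52.0)/6 = 57.3167
Numerator Σ_{t=1}^{4}(x_t−x̄)(x_{t+2}−x̄) = 8.5561
Denominator Σ(x_t−x̄)² = 69.9283
r_2 = 8.5561 / 69.9283 = 0.122

0.122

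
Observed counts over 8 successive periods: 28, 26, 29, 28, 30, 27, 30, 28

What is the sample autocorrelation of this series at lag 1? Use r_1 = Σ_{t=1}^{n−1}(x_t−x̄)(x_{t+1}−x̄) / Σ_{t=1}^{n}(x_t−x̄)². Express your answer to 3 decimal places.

-0.486

Mean x̄ = (28 + 26 + 29 + 28 + 30 + 27 + 30 + 28)/8 = 28.2500
Σ(x_t−x̄)(x_{t+1}−x̄) = (0.5625) + (-1.6875) + (-0.1875) + (-0.4375) + (-2.1875) + (-2.1875) + (-0.4375) = -6.5625
Denominator Σ(x_t−x̄)² = 13.5000
r_1 = -6.5625 / 13.5000 = -0.486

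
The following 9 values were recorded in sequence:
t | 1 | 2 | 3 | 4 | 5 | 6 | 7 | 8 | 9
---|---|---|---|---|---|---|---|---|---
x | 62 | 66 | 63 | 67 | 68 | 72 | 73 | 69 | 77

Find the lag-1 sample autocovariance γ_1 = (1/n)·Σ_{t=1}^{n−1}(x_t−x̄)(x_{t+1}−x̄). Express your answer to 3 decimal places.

Mean x̄ = (62 + 66 + 63 + 67 + 68 + 72 + 73 + 69 + 77)/9 = 68.5556
Σ_{t=1}^{8}(x_t−x̄)(x_{t+1}−x̄) = 59.5802
γ_1 = 59.5802 / 9 = 6.620

6.620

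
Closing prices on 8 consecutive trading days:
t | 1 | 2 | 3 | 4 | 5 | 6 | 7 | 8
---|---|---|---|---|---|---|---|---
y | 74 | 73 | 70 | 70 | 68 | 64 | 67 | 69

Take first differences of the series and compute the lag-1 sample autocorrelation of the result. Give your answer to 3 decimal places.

0.005

First differences Δy: -1, -3, 0, -2, -4, 3, 2
Mean of differences = -0.7143
Numerator Σ(Δy_t−Δȳ)(Δy_{t+1}−Δȳ) = 0.2041
Denominator Σ(Δy_t−Δȳ)² = 39.4286
r_1(Δy) = 0.2041 / 39.4286 = 0.005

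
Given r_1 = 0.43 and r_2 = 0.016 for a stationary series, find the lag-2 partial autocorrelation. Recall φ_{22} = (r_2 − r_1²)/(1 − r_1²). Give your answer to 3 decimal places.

φ_{22} = (r_2 − r_1²) / (1 − r_1²)
r_1² = (0.43)² = 0.1849
Numerator = 0.016 − 0.1849 = -0.1689; denominator = 1 − 0.1849 = 0.8151
φ_{22} = -0.1689 / 0.8151 = -0.207

-0.207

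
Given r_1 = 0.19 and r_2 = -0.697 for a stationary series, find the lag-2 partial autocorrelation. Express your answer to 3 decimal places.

φ_{22} = (r_2 − r_1²) / (1 − r_1²)
r_1² = (0.19)² = 0.0361
Numerator = -0.697 − 0.0361 = -0.7331; denominator = 1 − 0.0361 = 0.9639
φ_{22} = -0.7331 / 0.9639 = -0.761

-0.761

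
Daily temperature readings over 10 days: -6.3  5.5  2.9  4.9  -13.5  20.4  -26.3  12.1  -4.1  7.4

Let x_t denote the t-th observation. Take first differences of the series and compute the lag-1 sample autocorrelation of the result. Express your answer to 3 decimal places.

-0.859

First differences Δx: 11.8, -2.6, 2.0, -18.4, 33.9, -46.7, 38.4, -16.2, 11.5
Mean of differences = 1.5222
Numerator Σ(Δx_t−Δx̄)(Δx_{t+1}−Δx̄) = -4868.9338
Denominator Σ(Δx_t−Δx̄)² = 5667.0556
r_1(Δx) = -4868.9338 / 5667.0556 = -0.859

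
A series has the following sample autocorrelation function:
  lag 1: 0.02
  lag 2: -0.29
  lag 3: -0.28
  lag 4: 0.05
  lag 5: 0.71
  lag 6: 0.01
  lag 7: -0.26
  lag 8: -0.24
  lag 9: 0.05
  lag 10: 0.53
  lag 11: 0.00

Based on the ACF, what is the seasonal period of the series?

5

The largest autocorrelation is r_5 = 0.71, with a weaker echo at lag 10 (0.53); the remaining lags stay at or below 0.05.
The dominant spike at lag 5 indicates a seasonal period of 5.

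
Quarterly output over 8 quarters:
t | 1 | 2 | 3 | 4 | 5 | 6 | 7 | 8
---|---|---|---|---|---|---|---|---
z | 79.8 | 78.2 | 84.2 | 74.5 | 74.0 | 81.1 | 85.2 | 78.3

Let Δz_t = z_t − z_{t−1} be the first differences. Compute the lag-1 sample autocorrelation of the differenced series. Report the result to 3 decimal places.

-0.260

First differences Δz: -1.6, 6.0, -9.7, -0.5, 7.1, 4.1, -6.9
Mean of differences = -0.2143
Numerator Σ(Δz_t−Δz̄)(Δz_{t+1}−Δz̄) = -64.2259
Denominator Σ(Δz_t−Δz̄)² = 247.4086
r_1(Δz) = -64.2259 / 247.4086 = -0.260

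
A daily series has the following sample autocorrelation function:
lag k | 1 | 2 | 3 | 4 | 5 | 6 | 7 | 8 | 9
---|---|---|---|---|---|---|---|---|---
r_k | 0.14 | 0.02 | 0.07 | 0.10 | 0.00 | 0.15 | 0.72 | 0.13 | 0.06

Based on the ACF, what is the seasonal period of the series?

7

The largest autocorrelation is r_7 = 0.72; the remaining lags stay at or below 0.15.
The dominant spike at lag 7 indicates a seasonal period of 7.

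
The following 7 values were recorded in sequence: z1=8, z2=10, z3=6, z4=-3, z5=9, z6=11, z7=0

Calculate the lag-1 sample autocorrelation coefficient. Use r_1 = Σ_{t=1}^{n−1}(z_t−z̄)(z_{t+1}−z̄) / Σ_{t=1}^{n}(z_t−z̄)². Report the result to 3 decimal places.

-0.197

Mean z̄ = (8 + 10 + 6 − 3 + 9 + 11 + 0)/7 = 5.8571
Deviations from mean: 2.1429, 4.1429, 0.1429, -8.8571, 3.1429, 5.1429, -5.8571
Numerator Σ_{t=1}^{6}(z_t−z̄)(z_{t+1}−z̄) = -33.5918
Denominator Σ(z_t−z̄)² = 170.8571
r_1 = -33.5918 / 170.8571 = -0.197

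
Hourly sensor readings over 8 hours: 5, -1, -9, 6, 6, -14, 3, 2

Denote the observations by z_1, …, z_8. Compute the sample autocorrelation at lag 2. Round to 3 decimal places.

Mean z̄ = (5 − 1 − 9 + 6 + 6 − 14 + 3 + 2)/8 = -0.2500
Deviations from mean: 5.2500, -0.7500, -8.7500, 6.2500, 6.2500, -13.7500, 3.2500, 2.2500
Σ(z_t−z̄)(z_{t+2}−z̄) = (-45.9375) + (-4.6875) + (-54.6875) + (-85.9375) + (20.3125) + (-30.9375) = -201.8750
Denominator Σ(z_t−z̄)² = 387.5000
r_2 = -201.8750 / 387.5000 = -0.521

-0.521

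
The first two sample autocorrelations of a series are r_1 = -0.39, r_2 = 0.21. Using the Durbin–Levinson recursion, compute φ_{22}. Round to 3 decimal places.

φ_{22} = (r_2 − r_1²) / (1 − r_1²)
r_1² = (-0.39)² = 0.1521
Numerator = 0.21 − 0.1521 = 0.0579; denominator = 1 − 0.1521 = 0.8479
φ_{22} = 0.0579 / 0.8479 = 0.068

0.068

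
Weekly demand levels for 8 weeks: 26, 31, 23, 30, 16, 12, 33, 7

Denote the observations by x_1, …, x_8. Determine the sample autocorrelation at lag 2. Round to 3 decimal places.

0.118

Mean x̄ = (26 + 31 + 23 + 30 + 16 + 12 + 33 + 7)/8 = 22.2500
Numerator Σ_{t=1}^{6}(x_t−x̄)(x_{t+2}−x̄) = 75.6250
Denominator Σ(x_t−x̄)² = 643.5000
r_2 = 75.6250 / 643.5000 = 0.118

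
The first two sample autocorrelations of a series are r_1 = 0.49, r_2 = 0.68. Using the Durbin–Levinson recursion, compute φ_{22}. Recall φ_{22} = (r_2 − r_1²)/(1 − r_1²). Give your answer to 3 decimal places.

φ_{22} = (r_2 − r_1²) / (1 − r_1²)
r_1² = (0.49)² = 0.2401
Numerator = 0.68 − 0.2401 = 0.4399; denominator = 1 − 0.2401 = 0.7599
φ_{22} = 0.4399 / 0.7599 = 0.579

0.579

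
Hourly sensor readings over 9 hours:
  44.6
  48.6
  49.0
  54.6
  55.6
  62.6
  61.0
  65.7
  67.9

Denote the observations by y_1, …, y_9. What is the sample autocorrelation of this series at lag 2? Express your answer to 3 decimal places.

Mean ȳ = (44.6 + 48.6 + 49.0 + 54.6 + 55.6 + 62.6 + 61.0 + 65.7 + 67.9)/9 = 56.6222
Σ(y_t−ȳ)(y_{t+2}−ȳ) = (91.6360) + (16.2227) + (7.7916) + (-12.0884) + (-4.4751) + (54.2649) + (49.3716) = 202.7235
Denominator Σ(y_t−ȳ)² = 536.6156
r_2 = 202.7235 / 536.6156 = 0.378

0.378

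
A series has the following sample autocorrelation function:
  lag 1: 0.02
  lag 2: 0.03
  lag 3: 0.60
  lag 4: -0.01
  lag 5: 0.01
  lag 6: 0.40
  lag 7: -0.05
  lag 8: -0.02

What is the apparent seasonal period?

The largest autocorrelation is r_3 = 0.60, with a weaker echo at lag 6 (0.40); the remaining lags stay at or below 0.03.
The dominant spike at lag 3 indicates a seasonal period of 3.

3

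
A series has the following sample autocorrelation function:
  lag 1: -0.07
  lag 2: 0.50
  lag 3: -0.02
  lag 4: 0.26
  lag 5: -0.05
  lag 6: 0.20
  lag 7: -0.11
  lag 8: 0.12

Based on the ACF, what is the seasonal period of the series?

2

The largest autocorrelation is r_2 = 0.50, with weaker echoes at lags 4 (0.26) and 6 (0.20); the remaining lags stay at or below 0.12.
The dominant spike at lag 2 indicates a seasonal period of 2.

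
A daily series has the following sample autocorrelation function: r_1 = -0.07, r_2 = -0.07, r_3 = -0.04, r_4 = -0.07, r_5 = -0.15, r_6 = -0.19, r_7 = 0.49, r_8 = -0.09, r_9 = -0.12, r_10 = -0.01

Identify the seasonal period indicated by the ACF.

7

The largest autocorrelation is r_7 = 0.49; the remaining lags stay at or below -0.01.
The dominant spike at lag 7 indicates a seasonal period of 7.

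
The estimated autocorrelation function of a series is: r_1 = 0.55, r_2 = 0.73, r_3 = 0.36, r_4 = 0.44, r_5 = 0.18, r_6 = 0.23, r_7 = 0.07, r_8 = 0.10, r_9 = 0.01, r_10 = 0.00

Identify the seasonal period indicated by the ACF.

2

The largest autocorrelation is r_2 = 0.73; the remaining lags stay at or below 0.55.
The dominant spike at lag 2 indicates a seasonal period of 2.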